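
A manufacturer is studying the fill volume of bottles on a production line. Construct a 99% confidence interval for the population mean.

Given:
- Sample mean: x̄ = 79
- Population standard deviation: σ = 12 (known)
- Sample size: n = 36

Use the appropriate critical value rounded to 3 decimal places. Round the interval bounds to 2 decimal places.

The population standard deviation σ is known, so use a z-interval (standard normal critical value).

For 99% confidence, z* = 2.576 (from standard normal table)

Standard error: SE = σ/√n = 12/√36 = 2.000000

Margin of error: E = z* × SE = 2.576 × 2.000000 = 5.1520

Z-interval: x̄ ± E = 79 ± 5.1520 = (73.8480, 84.1520)

Rounded to 2 decimal places:

(73.85, 84.15)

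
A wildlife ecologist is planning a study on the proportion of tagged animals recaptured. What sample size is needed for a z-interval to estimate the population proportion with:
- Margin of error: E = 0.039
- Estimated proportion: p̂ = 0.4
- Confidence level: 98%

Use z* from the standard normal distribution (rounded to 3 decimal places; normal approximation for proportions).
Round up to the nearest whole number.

Using z* for proportion z-interval (normal approximation).

For 98% confidence, z* = 2.326 (from standard normal table)

Sample size formula for proportion z-interval: n = z*²p̂(1-p̂)/E²

n = 2.326² × 0.4 × 0.6 / 0.039²
  = 5.410276 × 0.24 / 0.001521
  = 853.6925

Round up to the nearest whole number: n = 854

854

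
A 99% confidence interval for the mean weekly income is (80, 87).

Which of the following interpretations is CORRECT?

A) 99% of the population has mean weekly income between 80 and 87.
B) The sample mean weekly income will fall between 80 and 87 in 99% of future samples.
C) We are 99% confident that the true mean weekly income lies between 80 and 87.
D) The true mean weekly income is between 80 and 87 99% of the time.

A confidence interval represents our confidence in the procedure, not a probability statement about the parameter.

Key concept: If we repeated this sampling process many times and computed a 99% CI each time, about 99% of those intervals would contain the true population parameter.

For this specific interval (80, 87):
- Midpoint (point estimate): 83.5
- Margin of error: 3.5

The correct interpretation is the one stating confidence that the true parameter lies in the interval — option C.

C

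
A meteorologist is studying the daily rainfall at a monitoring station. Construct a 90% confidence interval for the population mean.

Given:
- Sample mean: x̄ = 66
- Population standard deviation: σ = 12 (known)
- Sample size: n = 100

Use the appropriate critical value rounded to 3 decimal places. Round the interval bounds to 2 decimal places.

The population standard deviation σ is known, so use a z-interval (standard normal critical value).

For 90% confidence, z* = 1.645 (from standard normal table)

Standard error: SE = σ/√n = 12/√100 = 1.200000

Margin of error: E = z* × SE = 1.645 × 1.200000 = 1.9740

Z-interval: x̄ ± E = 66 ± 1.9740 = (64.0260, 67.9740)

Rounded to 2 decimal places:

(64.03, 67.97)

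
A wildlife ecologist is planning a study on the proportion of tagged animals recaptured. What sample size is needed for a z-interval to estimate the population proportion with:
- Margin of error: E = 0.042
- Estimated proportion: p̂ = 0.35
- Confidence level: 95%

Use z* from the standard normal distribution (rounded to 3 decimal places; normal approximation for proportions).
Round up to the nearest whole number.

Using z* for proportion z-interval (normal approximation).

For 95% confidence, z* = 1.96 (from standard normal table)

Sample size formula for proportion z-interval: n = z*²p̂(1-p̂)/E²

n = 1.96² × 0.35 × 0.65 / 0.042²
  = 3.8416 × 0.2275 / 0.001764
  = 495.4444

Round up to the nearest whole number: n = 496

496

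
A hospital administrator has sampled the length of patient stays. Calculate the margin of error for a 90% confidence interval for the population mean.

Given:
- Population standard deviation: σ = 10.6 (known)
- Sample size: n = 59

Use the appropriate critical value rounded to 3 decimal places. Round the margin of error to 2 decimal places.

The population standard deviation σ is known, so use the z-interval margin of error formula.

For 90% confidence, z* = 1.645 (from standard normal table)

Margin of error formula for z-interval: E = z* × σ/√n

E = 1.645 × 10.6/√59
  = 1.645 × 1.380002
  = 2.2701

Rounded to 2 decimal places:

2.27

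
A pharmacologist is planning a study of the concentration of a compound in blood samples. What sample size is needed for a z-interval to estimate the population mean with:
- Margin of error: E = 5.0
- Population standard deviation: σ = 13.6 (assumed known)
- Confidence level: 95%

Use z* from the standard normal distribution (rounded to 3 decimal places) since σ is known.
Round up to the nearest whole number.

Using z* since population σ is known (z-interval formula).

For 95% confidence, z* = 1.96 (from standard normal table)

Sample size formula for z-interval: n = (z*σ/E)²

n = (1.96 × 13.6 / 5.0)²
  = (5.331200)²
  = 28.4217

Round up to the nearest whole number: n = 29

29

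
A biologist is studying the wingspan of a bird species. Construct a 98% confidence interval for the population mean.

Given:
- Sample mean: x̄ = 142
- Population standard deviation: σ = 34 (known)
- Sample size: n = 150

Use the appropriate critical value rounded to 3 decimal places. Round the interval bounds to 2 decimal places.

The population standard deviation σ is known, so use a z-interval (standard normal critical value).

For 98% confidence, z* = 2.326 (from standard normal table)

Standard error: SE = σ/√n = 34/√150 = 2.776088

Margin of error: E = z* × SE = 2.326 × 2.776088 = 6.4572

Z-interval: x̄ ± E = 142 ± 6.4572 = (135.5428, 148.4572)

Rounded to 2 decimal places:

(135.54, 148.46)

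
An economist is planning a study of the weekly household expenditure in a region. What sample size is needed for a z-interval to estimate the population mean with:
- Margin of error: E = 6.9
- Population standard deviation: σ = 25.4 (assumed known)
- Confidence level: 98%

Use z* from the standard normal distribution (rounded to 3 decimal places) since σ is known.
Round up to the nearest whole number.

Using z* since population σ is known (z-interval formula).

For 98% confidence, z* = 2.326 (from standard normal table)

Sample size formula for z-interval: n = (z*σ/E)²

n = (2.326 × 25.4 / 6.9)²
  = (8.562377)²
  = 73.3143

Round up to the nearest whole number: n = 74

74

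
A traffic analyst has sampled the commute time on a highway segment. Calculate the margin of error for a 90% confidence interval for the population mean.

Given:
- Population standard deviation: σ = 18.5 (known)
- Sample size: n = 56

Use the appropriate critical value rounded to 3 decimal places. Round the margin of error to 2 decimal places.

The population standard deviation σ is known, so use the z-interval margin of error formula.

For 90% confidence, z* = 1.645 (from standard normal table)

Margin of error formula for z-interval: E = z* × σ/√n

E = 1.645 × 18.5/√56
  = 1.645 × 2.472166
  = 4.0667

Rounded to 2 decimal places:

4.07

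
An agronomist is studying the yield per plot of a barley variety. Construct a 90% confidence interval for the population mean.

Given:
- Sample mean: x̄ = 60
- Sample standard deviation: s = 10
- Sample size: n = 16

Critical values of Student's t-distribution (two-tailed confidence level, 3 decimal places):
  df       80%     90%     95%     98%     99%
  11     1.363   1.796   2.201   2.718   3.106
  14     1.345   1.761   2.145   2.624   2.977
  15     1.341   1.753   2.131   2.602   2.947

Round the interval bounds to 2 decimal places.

The population standard deviation σ is unknown (only the sample standard deviation s is given), so use a t-interval with df = n - 1 = 16 - 1 = 15.

For 90% confidence with df = 15, t* = 1.753 (from t-table)

Standard error: SE = s/√n = 10/√16 = 2.500000

Margin of error: E = t* × SE = 1.753 × 2.500000 = 4.3825

T-interval: x̄ ± E = 60 ± 4.3825 = (55.6175, 64.3825)

Rounded to 2 decimal places:

(55.62, 64.38)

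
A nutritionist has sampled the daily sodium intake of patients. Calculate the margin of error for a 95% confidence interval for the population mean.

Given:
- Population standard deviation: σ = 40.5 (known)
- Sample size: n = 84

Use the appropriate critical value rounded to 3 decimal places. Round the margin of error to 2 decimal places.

The population standard deviation σ is known, so use the z-interval margin of error formula.

For 95% confidence, z* = 1.96 (from standard normal table)

Margin of error formula for z-interval: E = z* × σ/√n

E = 1.96 × 40.5/√84
  = 1.96 × 4.418912
  = 8.6611

Rounded to 2 decimal places:

8.66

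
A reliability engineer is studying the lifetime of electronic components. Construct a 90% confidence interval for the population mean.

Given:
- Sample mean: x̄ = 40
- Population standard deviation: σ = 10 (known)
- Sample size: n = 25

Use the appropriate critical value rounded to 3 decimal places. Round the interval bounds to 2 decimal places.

The population standard deviation σ is known, so use a z-interval (standard normal critical value).

For 90% confidence, z* = 1.645 (from standard normal table)

Standard error: SE = σ/√n = 10/√25 = 2.000000

Margin of error: E = z* × SE = 1.645 × 2.000000 = 3.2900

Z-interval: x̄ ± E = 40 ± 3.2900 = (36.7100, 43.2900)

Rounded to 2 decimal places:

(36.71, 43.29)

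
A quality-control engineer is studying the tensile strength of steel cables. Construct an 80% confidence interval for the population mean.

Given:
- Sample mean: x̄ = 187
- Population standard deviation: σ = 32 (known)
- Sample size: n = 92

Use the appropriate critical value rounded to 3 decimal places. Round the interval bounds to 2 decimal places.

The population standard deviation σ is known, so use a z-interval (standard normal critical value).

For 80% confidence, z* = 1.282 (from standard normal table)

Standard error: SE = σ/√n = 32/√92 = 3.336231

Margin of error: E = z* × SE = 1.282 × 3.336231 = 4.2770

Z-interval: x̄ ± E = 187 ± 4.2770 = (182.7230, 191.2770)

Rounded to 2 decimal places:

(182.72, 191.28)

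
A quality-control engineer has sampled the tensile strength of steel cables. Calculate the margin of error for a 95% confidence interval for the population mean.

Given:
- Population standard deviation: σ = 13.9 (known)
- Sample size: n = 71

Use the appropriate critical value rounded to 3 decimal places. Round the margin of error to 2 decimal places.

The population standard deviation σ is known, so use the z-interval margin of error formula.

For 95% confidence, z* = 1.96 (from standard normal table)

Margin of error formula for z-interval: E = z* × σ/√n

E = 1.96 × 13.9/√71
  = 1.96 × 1.649627
  = 3.2333

Rounded to 2 decimal places:

3.23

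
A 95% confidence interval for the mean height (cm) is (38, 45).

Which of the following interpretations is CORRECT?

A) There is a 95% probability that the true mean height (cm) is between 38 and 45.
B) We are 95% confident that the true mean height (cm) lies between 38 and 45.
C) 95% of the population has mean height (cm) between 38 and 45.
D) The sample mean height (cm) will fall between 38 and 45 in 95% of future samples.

A confidence interval represents our confidence in the procedure, not a probability statement about the parameter.

Key concept: If we repeated this sampling process many times and computed a 95% CI each time, about 95% of those intervals would contain the true population parameter.

For this specific interval (38, 45):
- Midpoint (point estimate): 41.5
- Margin of error: 3.5

The correct interpretation is the one stating confidence that the true parameter lies in the interval — option B.

B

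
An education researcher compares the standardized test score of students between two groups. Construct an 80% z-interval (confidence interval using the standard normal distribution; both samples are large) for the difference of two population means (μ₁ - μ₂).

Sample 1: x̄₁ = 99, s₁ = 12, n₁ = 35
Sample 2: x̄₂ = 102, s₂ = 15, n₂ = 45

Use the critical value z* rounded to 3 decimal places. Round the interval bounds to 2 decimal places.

Both samples are large (n₁ = 35 ≥ 30, n₂ = 45 ≥ 30), so a z-interval for the difference of means applies.

Point estimate: x̄₁ - x̄₂ = 99 - 102 = -3

Standard error: SE = √(s₁²/n₁ + s₂²/n₂)
= √(12²/35 + 15²/45)
= √(4.114286 + 5.000000)
= 3.018988

For 80% confidence, z* = 1.282 (from standard normal table)
Margin of error: E = z* × SE = 1.282 × 3.018988 = 3.8703

Z-interval: (x̄₁ - x̄₂) ± E = -3 ± 3.8703 = (-6.8703, 0.8703)

Rounded to 2 decimal places:

(-6.87, 0.87)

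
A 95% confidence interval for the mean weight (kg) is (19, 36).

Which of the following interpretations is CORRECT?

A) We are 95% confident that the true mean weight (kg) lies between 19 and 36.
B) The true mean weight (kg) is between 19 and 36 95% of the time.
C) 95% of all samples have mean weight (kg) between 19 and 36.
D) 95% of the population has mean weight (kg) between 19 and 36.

A confidence interval represents our confidence in the procedure, not a probability statement about the parameter.

Key concept: If we repeated this sampling process many times and computed a 95% CI each time, about 95% of those intervals would contain the true population parameter.

For this specific interval (19, 36):
- Midpoint (point estimate): 27.5
- Margin of error: 8.5

The correct interpretation is the one stating confidence that the true parameter lies in the interval — option A.

A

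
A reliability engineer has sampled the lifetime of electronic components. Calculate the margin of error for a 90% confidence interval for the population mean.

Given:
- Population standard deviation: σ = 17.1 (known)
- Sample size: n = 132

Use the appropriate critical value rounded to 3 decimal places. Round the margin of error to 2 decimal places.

The population standard deviation σ is known, so use the z-interval margin of error formula.

For 90% confidence, z* = 1.645 (from standard normal table)

Margin of error formula for z-interval: E = z* × σ/√n

E = 1.645 × 17.1/√132
  = 1.645 × 1.488364
  = 2.4484

Rounded to 2 decimal places:

2.45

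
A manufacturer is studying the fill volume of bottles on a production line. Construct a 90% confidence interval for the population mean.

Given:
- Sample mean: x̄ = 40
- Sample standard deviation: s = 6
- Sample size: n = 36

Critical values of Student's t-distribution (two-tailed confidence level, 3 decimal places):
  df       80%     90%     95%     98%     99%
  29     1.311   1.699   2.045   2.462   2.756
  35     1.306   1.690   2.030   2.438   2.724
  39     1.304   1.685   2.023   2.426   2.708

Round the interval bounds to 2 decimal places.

The population standard deviation σ is unknown (only the sample standard deviation s is given), so use a t-interval with df = n - 1 = 36 - 1 = 35.

For 90% confidence with df = 35, t* = 1.690 (from t-table)

Standard error: SE = s/√n = 6/√36 = 1.000000

Margin of error: E = t* × SE = 1.690 × 1.000000 = 1.6900

T-interval: x̄ ± E = 40 ± 1.6900 = (38.3100, 41.6900)

Rounded to 2 decimal places:

(38.31, 41.69)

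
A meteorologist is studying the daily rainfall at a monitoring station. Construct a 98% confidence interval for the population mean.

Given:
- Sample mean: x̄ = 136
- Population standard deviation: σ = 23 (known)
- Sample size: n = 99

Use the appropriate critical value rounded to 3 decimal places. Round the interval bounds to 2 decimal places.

The population standard deviation σ is known, so use a z-interval (standard normal critical value).

For 98% confidence, z* = 2.326 (from standard normal table)

Standard error: SE = σ/√n = 23/√99 = 2.311587

Margin of error: E = z* × SE = 2.326 × 2.311587 = 5.3768

Z-interval: x̄ ± E = 136 ± 5.3768 = (130.6232, 141.3768)

Rounded to 2 decimal places:

(130.62, 141.38)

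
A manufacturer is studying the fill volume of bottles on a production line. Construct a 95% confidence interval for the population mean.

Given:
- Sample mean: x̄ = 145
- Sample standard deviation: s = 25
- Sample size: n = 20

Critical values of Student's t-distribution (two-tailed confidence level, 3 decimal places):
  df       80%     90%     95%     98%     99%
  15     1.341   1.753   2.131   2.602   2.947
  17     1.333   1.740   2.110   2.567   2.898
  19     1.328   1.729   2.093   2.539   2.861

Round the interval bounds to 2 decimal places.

The population standard deviation σ is unknown (only the sample standard deviation s is given), so use a t-interval with df = n - 1 = 20 - 1 = 19.

For 95% confidence with df = 19, t* = 2.093 (from t-table)

Standard error: SE = s/√n = 25/√20 = 5.590170

Margin of error: E = t* × SE = 2.093 × 5.590170 = 11.7002

T-interval: x̄ ± E = 145 ± 11.7002 = (133.2998, 156.7002)

Rounded to 2 decimal places:

(133.30, 156.70)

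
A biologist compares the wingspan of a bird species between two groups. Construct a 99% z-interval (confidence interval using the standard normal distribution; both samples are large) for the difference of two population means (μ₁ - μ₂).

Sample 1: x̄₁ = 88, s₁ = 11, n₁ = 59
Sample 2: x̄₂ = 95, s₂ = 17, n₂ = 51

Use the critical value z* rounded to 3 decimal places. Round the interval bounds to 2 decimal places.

Both samples are large (n₁ = 59 ≥ 30, n₂ = 51 ≥ 30), so a z-interval for the difference of means applies.

Point estimate: x̄₁ - x̄₂ = 88 - 95 = -7

Standard error: SE = √(s₁²/n₁ + s₂²/n₂)
= √(11²/59 + 17²/51)
= √(2.050847 + 5.666667)
= 2.778041

For 99% confidence, z* = 2.576 (from standard normal table)
Margin of error: E = z* × SE = 2.576 × 2.778041 = 7.1562

Z-interval: (x̄₁ - x̄₂) ± E = -7 ± 7.1562 = (-14.1562, 0.1562)

Rounded to 2 decimal places:

(-14.16, 0.16)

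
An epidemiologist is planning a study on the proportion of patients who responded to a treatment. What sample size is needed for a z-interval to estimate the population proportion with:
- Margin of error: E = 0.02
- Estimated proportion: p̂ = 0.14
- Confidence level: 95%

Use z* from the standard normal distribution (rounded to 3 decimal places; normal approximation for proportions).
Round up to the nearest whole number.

Using z* for proportion z-interval (normal approximation).

For 95% confidence, z* = 1.96 (from standard normal table)

Sample size formula for proportion z-interval: n = z*²p̂(1-p̂)/E²

n = 1.96² × 0.14 × 0.86 / 0.02²
  = 3.8416 × 0.1204 / 0.0004
  = 1156.3216

Round up to the nearest whole number: n = 1157

1157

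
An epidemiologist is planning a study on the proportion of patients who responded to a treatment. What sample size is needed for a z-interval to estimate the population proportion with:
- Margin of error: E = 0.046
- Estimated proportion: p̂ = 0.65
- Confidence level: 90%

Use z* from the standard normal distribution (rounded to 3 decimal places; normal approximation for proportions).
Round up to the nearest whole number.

Using z* for proportion z-interval (normal approximation).

For 90% confidence, z* = 1.645 (from standard normal table)

Sample size formula for proportion z-interval: n = z*²p̂(1-p̂)/E²

n = 1.645² × 0.65 × 0.35 / 0.046²
  = 2.706025 × 0.2275 / 0.002116
  = 290.9361

Round up to the nearest whole number: n = 291

291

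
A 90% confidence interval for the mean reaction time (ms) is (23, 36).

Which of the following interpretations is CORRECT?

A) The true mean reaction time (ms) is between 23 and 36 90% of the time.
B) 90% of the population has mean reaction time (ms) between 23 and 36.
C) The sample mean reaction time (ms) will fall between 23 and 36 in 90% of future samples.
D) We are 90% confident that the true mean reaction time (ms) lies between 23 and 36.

A confidence interval represents our confidence in the procedure, not a probability statement about the parameter.

Key concept: If we repeated this sampling process many times and computed a 90% CI each time, about 90% of those intervals would contain the true population parameter.

For this specific interval (23, 36):
- Midpoint (point estimate): 29.5
- Margin of error: 6.5

The correct interpretation is the one stating confidence that the true parameter lies in the interval — option D.

D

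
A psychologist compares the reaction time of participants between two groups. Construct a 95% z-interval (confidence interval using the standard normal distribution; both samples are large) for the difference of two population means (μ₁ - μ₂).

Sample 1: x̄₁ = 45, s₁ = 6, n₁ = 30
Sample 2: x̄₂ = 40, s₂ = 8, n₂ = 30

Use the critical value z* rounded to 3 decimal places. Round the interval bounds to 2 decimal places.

Both samples are large (n₁ = 30 ≥ 30, n₂ = 30 ≥ 30), so a z-interval for the difference of means applies.

Point estimate: x̄₁ - x̄₂ = 45 - 40 = 5

Standard error: SE = √(s₁²/n₁ + s₂²/n₂)
= √(6²/30 + 8²/30)
= √(1.200000 + 2.133333)
= 1.825742

For 95% confidence, z* = 1.96 (from standard normal table)
Margin of error: E = z* × SE = 1.96 × 1.825742 = 3.5785

Z-interval: (x̄₁ - x̄₂) ± E = 5 ± 3.5785 = (1.4215, 8.5785)

Rounded to 2 decimal places:

(1.42, 8.58)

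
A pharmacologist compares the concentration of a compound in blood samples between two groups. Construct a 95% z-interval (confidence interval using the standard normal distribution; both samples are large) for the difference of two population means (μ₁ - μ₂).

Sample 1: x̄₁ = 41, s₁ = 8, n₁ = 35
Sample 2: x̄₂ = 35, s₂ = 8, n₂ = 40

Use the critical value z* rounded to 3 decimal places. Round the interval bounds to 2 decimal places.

Both samples are large (n₁ = 35 ≥ 30, n₂ = 40 ≥ 30), so a z-interval for the difference of means applies.

Point estimate: x̄₁ - x̄₂ = 41 - 35 = 6

Standard error: SE = √(s₁²/n₁ + s₂²/n₂)
= √(8²/35 + 8²/40)
= √(1.828571 + 1.600000)
= 1.851640

For 95% confidence, z* = 1.96 (from standard normal table)
Margin of error: E = z* × SE = 1.96 × 1.851640 = 3.6292

Z-interval: (x̄₁ - x̄₂) ± E = 6 ± 3.6292 = (2.3708, 9.6292)

Rounded to 2 decimal places:

(2.37, 9.63)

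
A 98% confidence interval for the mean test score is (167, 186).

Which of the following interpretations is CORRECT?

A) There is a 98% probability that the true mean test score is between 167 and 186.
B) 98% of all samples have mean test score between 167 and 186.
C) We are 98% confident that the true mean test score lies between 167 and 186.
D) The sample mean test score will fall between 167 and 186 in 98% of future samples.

A confidence interval represents our confidence in the procedure, not a probability statement about the parameter.

Key concept: If we repeated this sampling process many times and computed a 98% CI each time, about 98% of those intervals would contain the true population parameter.

For this specific interval (167, 186):
- Midpoint (point estimate): 176.5
- Margin of error: 9.5

The correct interpretation is the one stating confidence that the true parameter lies in the interval — option C.

C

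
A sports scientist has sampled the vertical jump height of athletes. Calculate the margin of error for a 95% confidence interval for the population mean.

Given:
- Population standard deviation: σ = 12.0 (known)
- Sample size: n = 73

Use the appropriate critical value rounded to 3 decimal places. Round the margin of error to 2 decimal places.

The population standard deviation σ is known, so use the z-interval margin of error formula.

For 95% confidence, z* = 1.96 (from standard normal table)

Margin of error formula for z-interval: E = z* × σ/√n

E = 1.96 × 12.0/√73
  = 1.96 × 1.404494
  = 2.7528

Rounded to 2 decimal places:

2.75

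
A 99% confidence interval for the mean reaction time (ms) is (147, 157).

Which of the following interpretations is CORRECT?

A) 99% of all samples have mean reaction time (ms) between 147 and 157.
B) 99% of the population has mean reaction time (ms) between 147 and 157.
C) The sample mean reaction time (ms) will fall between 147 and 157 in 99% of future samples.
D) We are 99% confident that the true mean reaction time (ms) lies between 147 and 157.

A confidence interval represents our confidence in the procedure, not a probability statement about the parameter.

Key concept: If we repeated this sampling process many times and computed a 99% CI each time, about 99% of those intervals would contain the true population parameter.

For this specific interval (147, 157):
- Midpoint (point estimate): 152
- Margin of error: 5

The correct interpretation is the one stating confidence that the true parameter lies in the interval — option D.

D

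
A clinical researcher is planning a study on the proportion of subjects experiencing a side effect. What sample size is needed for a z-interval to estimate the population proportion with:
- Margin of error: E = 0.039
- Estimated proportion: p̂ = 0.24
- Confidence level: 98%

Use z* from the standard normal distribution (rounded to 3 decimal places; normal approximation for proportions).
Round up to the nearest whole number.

Using z* for proportion z-interval (normal approximation).

For 98% confidence, z* = 2.326 (from standard normal table)

Sample size formula for proportion z-interval: n = z*²p̂(1-p̂)/E²

n = 2.326² × 0.24 × 0.76 / 0.039²
  = 5.410276 × 0.1824 / 0.001521
  = 648.8063

Round up to the nearest whole number: n = 649

649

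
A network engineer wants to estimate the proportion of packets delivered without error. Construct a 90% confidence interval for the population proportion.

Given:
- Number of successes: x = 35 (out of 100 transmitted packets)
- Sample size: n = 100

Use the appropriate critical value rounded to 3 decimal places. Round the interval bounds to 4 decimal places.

Sample proportion: p̂ = 35/100 = 0.350000

Check conditions for normal approximation:
  np̂ = 35 ≥ 10 ✓
  n(1-p̂) = 65 ≥ 10 ✓

The sample is large enough, so use a z-interval (normal approximation) for the proportion.

For 90% confidence, z* = 1.645 (from standard normal table)

Standard error: SE = √(p̂(1-p̂)/n) = √(0.350000×0.650000/100) = 0.04769696

Margin of error: E = z* × SE = 1.645 × 0.04769696 = 0.078461

Z-interval: p̂ ± E = 0.350000 ± 0.078461 = (0.271539, 0.428461)

Rounded to 4 decimal places:

(0.2715, 0.4285)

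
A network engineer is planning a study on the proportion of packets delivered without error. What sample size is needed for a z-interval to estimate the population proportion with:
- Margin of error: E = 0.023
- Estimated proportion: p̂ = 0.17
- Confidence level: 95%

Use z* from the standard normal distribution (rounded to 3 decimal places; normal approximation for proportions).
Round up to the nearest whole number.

Using z* for proportion z-interval (normal approximation).

For 95% confidence, z* = 1.96 (from standard normal table)

Sample size formula for proportion z-interval: n = z*²p̂(1-p̂)/E²

n = 1.96² × 0.17 × 0.83 / 0.023²
  = 3.8416 × 0.1411 / 0.000529
  = 1024.6687

Round up to the nearest whole number: n = 1025

1025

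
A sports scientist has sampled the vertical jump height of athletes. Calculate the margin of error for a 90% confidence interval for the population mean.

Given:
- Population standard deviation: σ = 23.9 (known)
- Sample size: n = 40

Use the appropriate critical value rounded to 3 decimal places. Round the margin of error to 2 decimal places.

The population standard deviation σ is known, so use the z-interval margin of error formula.

For 90% confidence, z* = 1.645 (from standard normal table)

Margin of error formula for z-interval: E = z* × σ/√n

E = 1.645 × 23.9/√40
  = 1.645 × 3.778922
  = 6.2163

Rounded to 2 decimal places:

6.22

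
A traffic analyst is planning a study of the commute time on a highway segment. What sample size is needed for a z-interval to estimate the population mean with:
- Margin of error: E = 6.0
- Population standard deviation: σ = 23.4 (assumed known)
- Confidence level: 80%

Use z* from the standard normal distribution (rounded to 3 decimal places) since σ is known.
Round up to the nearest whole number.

Using z* since population σ is known (z-interval formula).

For 80% confidence, z* = 1.282 (from standard normal table)

Sample size formula for z-interval: n = (z*σ/E)²

n = (1.282 × 23.4 / 6.0)²
  = (4.999800)²
  = 24.9980

Round up to the nearest whole number: n = 25

25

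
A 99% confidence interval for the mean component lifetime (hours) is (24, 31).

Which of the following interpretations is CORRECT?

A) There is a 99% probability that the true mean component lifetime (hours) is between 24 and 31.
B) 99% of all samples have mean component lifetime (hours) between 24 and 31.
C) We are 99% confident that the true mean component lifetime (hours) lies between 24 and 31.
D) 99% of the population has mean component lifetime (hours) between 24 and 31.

A confidence interval represents our confidence in the procedure, not a probability statement about the parameter.

Key concept: If we repeated this sampling process many times and computed a 99% CI each time, about 99% of those intervals would contain the true population parameter.

For this specific interval (24, 31):
- Midpoint (point estimate): 27.5
- Margin of error: 3.5

The correct interpretation is the one stating confidence that the true parameter lies in the interval — option C.

C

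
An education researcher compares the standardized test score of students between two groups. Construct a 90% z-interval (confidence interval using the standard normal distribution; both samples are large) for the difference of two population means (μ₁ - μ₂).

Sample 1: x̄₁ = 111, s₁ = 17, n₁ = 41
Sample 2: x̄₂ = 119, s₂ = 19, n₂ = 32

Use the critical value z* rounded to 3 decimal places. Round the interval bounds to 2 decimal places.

Both samples are large (n₁ = 41 ≥ 30, n₂ = 32 ≥ 30), so a z-interval for the difference of means applies.

Point estimate: x̄₁ - x̄₂ = 111 - 119 = -8

Standard error: SE = √(s₁²/n₁ + s₂²/n₂)
= √(17²/41 + 19²/32)
= √(7.048780 + 11.281250)
= 4.281358

For 90% confidence, z* = 1.645 (from standard normal table)
Margin of error: E = z* × SE = 1.645 × 4.281358 = 7.0428

Z-interval: (x̄₁ - x̄₂) ± E = -8 ± 7.0428 = (-15.0428, -0.9572)

Rounded to 2 decimal places:

(-15.04, -0.96)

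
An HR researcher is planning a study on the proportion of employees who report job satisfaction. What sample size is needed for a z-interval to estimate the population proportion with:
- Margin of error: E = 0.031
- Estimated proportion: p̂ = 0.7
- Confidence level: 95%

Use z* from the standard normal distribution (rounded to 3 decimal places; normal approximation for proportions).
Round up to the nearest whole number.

Using z* for proportion z-interval (normal approximation).

For 95% confidence, z* = 1.96 (from standard normal table)

Sample size formula for proportion z-interval: n = z*²p̂(1-p̂)/E²

n = 1.96² × 0.7 × 0.3 / 0.031²
  = 3.8416 × 0.21 / 0.000961
  = 839.4755

Round up to the nearest whole number: n = 840

840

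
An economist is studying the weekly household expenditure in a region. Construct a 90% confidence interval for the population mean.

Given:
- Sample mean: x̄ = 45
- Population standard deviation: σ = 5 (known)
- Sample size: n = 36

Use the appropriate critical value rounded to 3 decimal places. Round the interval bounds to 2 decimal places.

The population standard deviation σ is known, so use a z-interval (standard normal critical value).

For 90% confidence, z* = 1.645 (from standard normal table)

Standard error: SE = σ/√n = 5/√36 = 0.833333

Margin of error: E = z* × SE = 1.645 × 0.833333 = 1.3708

Z-interval: x̄ ± E = 45 ± 1.3708 = (43.6292, 46.3708)

Rounded to 2 decimal places:

(43.63, 46.37)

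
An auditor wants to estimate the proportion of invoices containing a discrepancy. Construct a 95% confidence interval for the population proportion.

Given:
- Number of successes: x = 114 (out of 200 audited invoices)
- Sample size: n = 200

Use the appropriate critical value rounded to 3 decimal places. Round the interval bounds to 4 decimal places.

Sample proportion: p̂ = 114/200 = 0.570000

Check conditions for normal approximation:
  np̂ = 114 ≥ 10 ✓
  n(1-p̂) = 86 ≥ 10 ✓

The sample is large enough, so use a z-interval (normal approximation) for the proportion.

For 95% confidence, z* = 1.96 (from standard normal table)

Standard error: SE = √(p̂(1-p̂)/n) = √(0.570000×0.430000/200) = 0.03500714

Margin of error: E = z* × SE = 1.96 × 0.03500714 = 0.068614

Z-interval: p̂ ± E = 0.570000 ± 0.068614 = (0.501386, 0.638614)

Rounded to 4 decimal places:

(0.5014, 0.6386)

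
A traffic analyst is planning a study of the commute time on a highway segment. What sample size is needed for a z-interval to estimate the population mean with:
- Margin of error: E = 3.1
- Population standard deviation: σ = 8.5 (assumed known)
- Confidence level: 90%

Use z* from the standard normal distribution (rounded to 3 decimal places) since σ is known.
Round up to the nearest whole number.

Using z* since population σ is known (z-interval formula).

For 90% confidence, z* = 1.645 (from standard normal table)

Sample size formula for z-interval: n = (z*σ/E)²

n = (1.645 × 8.5 / 3.1)²
  = (4.510484)²
  = 20.3445

Round up to the nearest whole number: n = 21

21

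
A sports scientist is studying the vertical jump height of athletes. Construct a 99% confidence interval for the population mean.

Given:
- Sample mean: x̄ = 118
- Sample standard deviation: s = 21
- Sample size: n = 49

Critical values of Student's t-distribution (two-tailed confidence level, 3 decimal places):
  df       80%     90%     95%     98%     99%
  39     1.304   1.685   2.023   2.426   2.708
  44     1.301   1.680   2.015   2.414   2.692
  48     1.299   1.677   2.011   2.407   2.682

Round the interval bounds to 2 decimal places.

The population standard deviation σ is unknown (only the sample standard deviation s is given), so use a t-interval with df = n - 1 = 49 - 1 = 48.

For 99% confidence with df = 48, t* = 2.682 (from t-table)

Standard error: SE = s/√n = 21/√49 = 3.000000

Margin of error: E = t* × SE = 2.682 × 3.000000 = 8.0460

T-interval: x̄ ± E = 118 ± 8.0460 = (109.9540, 126.0460)

Rounded to 2 decimal places:

(109.95, 126.05)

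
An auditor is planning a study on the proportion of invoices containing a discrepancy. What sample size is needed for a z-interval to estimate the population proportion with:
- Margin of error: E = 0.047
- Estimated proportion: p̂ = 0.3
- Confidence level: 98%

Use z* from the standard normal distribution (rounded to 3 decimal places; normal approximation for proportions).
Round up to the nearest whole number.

Using z* for proportion z-interval (normal approximation).

For 98% confidence, z* = 2.326 (from standard normal table)

Sample size formula for proportion z-interval: n = z*²p̂(1-p̂)/E²

n = 2.326² × 0.3 × 0.7 / 0.047²
  = 5.410276 × 0.21 / 0.002209
  = 514.3314

Round up to the nearest whole number: n = 515

515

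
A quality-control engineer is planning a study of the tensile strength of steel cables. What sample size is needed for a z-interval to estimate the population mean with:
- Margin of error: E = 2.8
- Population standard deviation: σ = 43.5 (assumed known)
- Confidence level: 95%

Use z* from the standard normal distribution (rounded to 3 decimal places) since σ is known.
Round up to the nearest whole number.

Using z* since population σ is known (z-interval formula).

For 95% confidence, z* = 1.96 (from standard normal table)

Sample size formula for z-interval: n = (z*σ/E)²

n = (1.96 × 43.5 / 2.8)²
  = (30.450000)²
  = 927.2025

Round up to the nearest whole number: n = 928

928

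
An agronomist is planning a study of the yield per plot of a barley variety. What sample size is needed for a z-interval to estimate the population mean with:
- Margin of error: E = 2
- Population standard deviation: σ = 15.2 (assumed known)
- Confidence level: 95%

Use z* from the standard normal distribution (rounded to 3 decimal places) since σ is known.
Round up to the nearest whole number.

Using z* since population σ is known (z-interval formula).

For 95% confidence, z* = 1.96 (from standard normal table)

Sample size formula for z-interval: n = (z*σ/E)²

n = (1.96 × 15.2 / 2)²
  = (14.896000)²
  = 221.8908

Round up to the nearest whole number: n = 222

222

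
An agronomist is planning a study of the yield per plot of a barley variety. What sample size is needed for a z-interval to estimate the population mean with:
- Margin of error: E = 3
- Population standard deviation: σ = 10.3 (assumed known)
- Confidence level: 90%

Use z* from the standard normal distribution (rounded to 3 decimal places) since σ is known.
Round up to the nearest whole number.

Using z* since population σ is known (z-interval formula).

For 90% confidence, z* = 1.645 (from standard normal table)

Sample size formula for z-interval: n = (z*σ/E)²

n = (1.645 × 10.3 / 3)²
  = (5.647833)²
  = 31.8980

Round up to the nearest whole number: n = 32

32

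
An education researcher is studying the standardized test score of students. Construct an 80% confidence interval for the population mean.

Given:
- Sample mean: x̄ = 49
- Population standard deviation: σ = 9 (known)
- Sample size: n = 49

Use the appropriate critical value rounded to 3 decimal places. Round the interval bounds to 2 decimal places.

The population standard deviation σ is known, so use a z-interval (standard normal critical value).

For 80% confidence, z* = 1.282 (from standard normal table)

Standard error: SE = σ/√n = 9/√49 = 1.285714

Margin of error: E = z* × SE = 1.282 × 1.285714 = 1.6483

Z-interval: x̄ ± E = 49 ± 1.6483 = (47.3517, 50.6483)

Rounded to 2 decimal places:

(47.35, 50.65)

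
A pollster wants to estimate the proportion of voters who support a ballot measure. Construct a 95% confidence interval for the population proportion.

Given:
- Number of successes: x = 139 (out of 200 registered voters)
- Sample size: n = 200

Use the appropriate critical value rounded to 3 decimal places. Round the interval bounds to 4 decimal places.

Sample proportion: p̂ = 139/200 = 0.695000

Check conditions for normal approximation:
  np̂ = 139 ≥ 10 ✓
  n(1-p̂) = 61 ≥ 10 ✓

The sample is large enough, so use a z-interval (normal approximation) for the proportion.

For 95% confidence, z* = 1.96 (from standard normal table)

Standard error: SE = √(p̂(1-p̂)/n) = √(0.695000×0.305000/200) = 0.03255572

Margin of error: E = z* × SE = 1.96 × 0.03255572 = 0.063809

Z-interval: p̂ ± E = 0.695000 ± 0.063809 = (0.631191, 0.758809)

Rounded to 4 decimal places:

(0.6312, 0.7588)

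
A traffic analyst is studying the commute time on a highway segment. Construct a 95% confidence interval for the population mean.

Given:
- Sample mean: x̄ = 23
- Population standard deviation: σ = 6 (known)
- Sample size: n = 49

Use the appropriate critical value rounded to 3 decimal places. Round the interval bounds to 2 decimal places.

The population standard deviation σ is known, so use a z-interval (standard normal critical value).

For 95% confidence, z* = 1.96 (from standard normal table)

Standard error: SE = σ/√n = 6/√49 = 0.857143

Margin of error: E = z* × SE = 1.96 × 0.857143 = 1.6800

Z-interval: x̄ ± E = 23 ± 1.6800 = (21.3200, 24.6800)

Rounded to 2 decimal places:

(21.32, 24.68)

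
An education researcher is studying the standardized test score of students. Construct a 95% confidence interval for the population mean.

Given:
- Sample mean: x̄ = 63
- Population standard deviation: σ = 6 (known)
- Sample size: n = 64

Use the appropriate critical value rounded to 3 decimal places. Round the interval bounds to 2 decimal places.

The population standard deviation σ is known, so use a z-interval (standard normal critical value).

For 95% confidence, z* = 1.96 (from standard normal table)

Standard error: SE = σ/√n = 6/√64 = 0.750000

Margin of error: E = z* × SE = 1.96 × 0.750000 = 1.4700

Z-interval: x̄ ± E = 63 ± 1.4700 = (61.5300, 64.4700)

Rounded to 2 decimal places:

(61.53, 64.47)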